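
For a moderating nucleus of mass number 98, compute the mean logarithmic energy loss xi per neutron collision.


xi = 1 + (A-1)^2/(2A) * ln((A-1)/(A+1))
xi = 1 + (98-1)^2/(2*98) * ln((98-1)/(98 +1))
xi = 0.020270

0.020270


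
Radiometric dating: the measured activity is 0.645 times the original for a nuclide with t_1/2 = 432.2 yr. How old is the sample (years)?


lambda = ln(2) / t_half = ln(2) / 432.2 = 0.001603765 /yr
t = -ln(A/A0) / lambda
t = -ln(0.645) / 0.001603765
t = 273.42 yr

273.42


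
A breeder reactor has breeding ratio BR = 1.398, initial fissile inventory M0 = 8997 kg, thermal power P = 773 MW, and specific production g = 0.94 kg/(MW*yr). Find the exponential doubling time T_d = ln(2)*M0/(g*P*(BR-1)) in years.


Breeding gain G = BR - 1 = 1.398 - 1 = 0.398
Fissile production rate = g * P * G = 0.94 * 773 * 0.398 = 289.19476 kg/yr
T_d = ln(2) * M0 / (g * P * G)
T_d = ln(2) * 8997 / 289.19476 = 21.564 yr

21.564


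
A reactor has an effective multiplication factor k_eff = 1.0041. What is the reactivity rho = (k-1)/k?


rho = (k_eff - 1) / k_eff
rho = (1.0041 - 1) / 1.0041
rho = 0.0040833

0.0040833


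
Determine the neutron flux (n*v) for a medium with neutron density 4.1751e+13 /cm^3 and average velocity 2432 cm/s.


phi = n * v
phi = 4.1751e+13 * 2432
phi = 1.0154e+17 /cm^2/s

1.0154e+17


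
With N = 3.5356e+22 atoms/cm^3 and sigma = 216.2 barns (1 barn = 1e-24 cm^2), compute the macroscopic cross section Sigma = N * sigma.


Sigma = N * sigma_barns * 1e-24
Sigma = 3.5356e+22 * 216.2 * 1e-24
Sigma = 7.6440 /cm

7.6440


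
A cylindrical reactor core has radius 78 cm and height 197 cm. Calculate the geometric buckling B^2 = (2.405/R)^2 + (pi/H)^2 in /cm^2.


B^2 = (2.405/R)^2 + (pi/H)^2
B^2 = (2.405/78)^2 + (pi/197)^2
B^2 = 0.0012050 /cm^2

0.0012050


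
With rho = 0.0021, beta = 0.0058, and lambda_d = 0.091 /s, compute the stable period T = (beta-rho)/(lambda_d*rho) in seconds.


T = (beta - rho) / (lambda_d * rho)
T = (0.0058 - 0.0021) / (0.091 * 0.0021)
T = 19.362 s

19.362


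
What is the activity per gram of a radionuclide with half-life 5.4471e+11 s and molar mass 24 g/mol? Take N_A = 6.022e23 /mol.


lambda = ln(2) / t_half = ln(2) / 5.4471e+11 = 1.272507e-12 /s
SA = lambda * N_A / M
SA = 1.272507e-12 * 6.022e23 / 24
SA = 3.1929e+10 Bq/g

3.1929e+10


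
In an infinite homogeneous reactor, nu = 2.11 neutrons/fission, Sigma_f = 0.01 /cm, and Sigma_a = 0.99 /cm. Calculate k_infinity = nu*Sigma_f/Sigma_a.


k_inf = nu * Sigma_f / Sigma_a
k_inf = 2.11 * 0.01 / 0.99
k_inf = 0.021313

0.021313


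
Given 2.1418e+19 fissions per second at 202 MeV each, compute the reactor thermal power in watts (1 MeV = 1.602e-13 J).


P = fission_rate * E_MeV * 1.602e-13
P = 2.1418e+19 * 202 * 1.602e-13
P = 6.9310e+08 W

6.9310e+08


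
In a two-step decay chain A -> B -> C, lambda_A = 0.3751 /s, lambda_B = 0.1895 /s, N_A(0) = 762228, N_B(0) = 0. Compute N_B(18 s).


N_B(t) = lambda_A * N_A0 / (lambda_B - lambda_A) * [exp(-lambda_A*t) - exp(-lambda_B*t)]
exp(-0.3751*18) = 0.001168774; exp(-0.1895*18) = 0.03300818
N_B = 0.3751 * 762228 / (0.1895 - 0.3751) * (0.001168774 - 0.03300818)
N_B = 49048

49048


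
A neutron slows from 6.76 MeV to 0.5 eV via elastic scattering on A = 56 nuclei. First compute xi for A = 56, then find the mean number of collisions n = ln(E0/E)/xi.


xi = 1 + (A-1)^2/(2A)*ln((A-1)/(A+1)) = 0.03529286 (for A = 56)
n = ln(E0/E) / xi
n = ln(6.76e6 / 0.5) / 0.03529286
n = ln(1.352000e+07) / 0.03529286 = 465.24

465.24


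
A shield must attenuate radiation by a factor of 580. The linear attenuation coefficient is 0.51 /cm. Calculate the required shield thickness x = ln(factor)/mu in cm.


x = ln(factor) / mu
x = ln(580) / 0.51
x = 12.477 cm

12.477


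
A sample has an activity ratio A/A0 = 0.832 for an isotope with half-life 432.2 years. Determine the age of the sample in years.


lambda = ln(2) / t_half = ln(2) / 432.2 = 0.001603765 /yr
t = -ln(A/A0) / lambda
t = -ln(0.832) / 0.001603765
t = 114.68 yr

114.68


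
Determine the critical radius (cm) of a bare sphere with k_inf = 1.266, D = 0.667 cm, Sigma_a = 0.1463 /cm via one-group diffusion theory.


L^2 = D / Sigma_a = 0.667 / 0.1463 = 4.559125 cm^2
B_m^2 = (k_inf - 1) / L^2 = (1.266 - 1) / 4.559125 = 0.05834453 /cm^2
For a bare sphere: B_g = pi/R, so R_c = pi / sqrt(B_m^2)
R_c = pi / sqrt(0.05834453) = 13.006 cm

13.006


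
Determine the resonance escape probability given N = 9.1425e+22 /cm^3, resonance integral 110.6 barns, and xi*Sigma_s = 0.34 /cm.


p = exp(-N * I * 1e-24 / (xi*Sigma_s))
p = exp(-9.1425e+22 * 110.6 * 1e-24 / 0.34)
p = 1.2136e-13

1.2136e-13


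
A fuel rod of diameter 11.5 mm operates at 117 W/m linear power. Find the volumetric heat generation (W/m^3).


r = D / 2 / 1000 = 11.5 / 2 / 1000 = 0.00575 m
q''' = q' / (pi * r^2)
q''' = 117 / (pi * 0.00575^2)
q''' = 1.1264e+06 W/m^3

1.1264e+06


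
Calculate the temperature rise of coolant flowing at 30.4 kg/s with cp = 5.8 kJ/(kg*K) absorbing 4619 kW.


dT = Q / (m_dot * cp)
dT = 4619 / (30.4 * 5.8)
dT = 26.197 C

26.197


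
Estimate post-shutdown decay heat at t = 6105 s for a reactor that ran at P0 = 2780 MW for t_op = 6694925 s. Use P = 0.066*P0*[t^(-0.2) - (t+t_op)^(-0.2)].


P/P0 = 0.066 * [t^(-0.2) - (t + t_op)^(-0.2)]
P/P0 = 0.066 * [6105^(-0.2) - (6105 + 6694925)^(-0.2)]
P/P0 = 0.066 * [0.1749294 - 0.04312923] = 0.008698811
P = 2780 * 0.008698811 = 24.183 MW

24.183


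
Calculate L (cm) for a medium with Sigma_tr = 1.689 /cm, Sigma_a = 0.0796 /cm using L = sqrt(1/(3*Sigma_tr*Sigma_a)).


D = 1 / (3 * Sigma_tr) = 1 / (3 * 1.689) = 0.1973554 cm
L = sqrt(D / Sigma_a)
L = sqrt(0.1973554 / 0.0796)
L = 1.5746 cm

1.5746


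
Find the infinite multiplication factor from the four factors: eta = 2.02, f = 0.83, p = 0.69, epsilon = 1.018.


k_inf = eta * f * p * epsilon
k_inf = 2.02 * 0.83 * 0.69 * 1.018
k_inf = 1.1777

1.1777


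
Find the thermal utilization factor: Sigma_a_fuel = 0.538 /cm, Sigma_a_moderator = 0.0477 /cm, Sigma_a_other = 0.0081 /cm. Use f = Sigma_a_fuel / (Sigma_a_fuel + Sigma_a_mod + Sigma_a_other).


f = Sigma_a_fuel / (Sigma_a_fuel + Sigma_a_mod + Sigma_a_other)
f = 0.538 / (0.538 + 0.0477 + 0.0081)
f = 0.90603

0.90603


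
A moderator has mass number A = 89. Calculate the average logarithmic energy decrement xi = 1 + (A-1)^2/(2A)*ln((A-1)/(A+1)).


xi = 1 + (A-1)^2/(2A) * ln((A-1)/(A+1))
xi = 1 + (89-1)^2/(2*89) * ln((89-1)/(89 +1))
xi = 0.022305

0.022305


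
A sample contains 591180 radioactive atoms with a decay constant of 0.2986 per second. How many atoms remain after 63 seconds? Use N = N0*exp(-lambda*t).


N = N0 * exp(-lambda * t)
N = 591180 * exp(-0.2986 * 63)
N = 0.0039981

0.0039981


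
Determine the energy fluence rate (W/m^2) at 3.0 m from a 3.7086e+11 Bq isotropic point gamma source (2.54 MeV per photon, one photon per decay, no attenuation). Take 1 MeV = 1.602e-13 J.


psi = A * E * 1.602e-13 / (4*pi*r^2)
psi = 3.7086e+11 * 2.54 * 1.602e-13 / (4*pi*3.0^2)
psi = 0.0013343 W/m^2

0.0013343


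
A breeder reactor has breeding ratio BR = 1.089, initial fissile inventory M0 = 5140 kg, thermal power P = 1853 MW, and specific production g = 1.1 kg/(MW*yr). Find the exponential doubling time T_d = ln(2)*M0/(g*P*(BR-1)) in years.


Breeding gain G = BR - 1 = 1.089 - 1 = 0.089
Fissile production rate = g * P * G = 1.1 * 1853 * 0.089 = 181.4087 kg/yr
T_d = ln(2) * M0 / (g * P * G)
T_d = ln(2) * 5140 / 181.4087 = 19.640 yr

19.640


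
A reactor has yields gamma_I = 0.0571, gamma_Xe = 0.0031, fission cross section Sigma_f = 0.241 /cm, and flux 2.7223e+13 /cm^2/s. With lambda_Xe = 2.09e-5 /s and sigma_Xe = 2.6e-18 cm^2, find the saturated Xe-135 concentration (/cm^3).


Xe_eq = (gamma_I + gamma_Xe) * Sigma_f * phi / (lambda_Xe + sigma_Xe * phi)
Numerator = (0.0571 + 0.0031) * 0.241 * 2.7223e+13 = 3.949567e+11
Denominator = 2.09e-5 + 2.6e-18 * 2.7223e+13 = 9.167980e-05
Xe_eq = 3.949567e+11 / 9.167980e-05 = 4.3080e+15 /cm^3

4.3080e+15


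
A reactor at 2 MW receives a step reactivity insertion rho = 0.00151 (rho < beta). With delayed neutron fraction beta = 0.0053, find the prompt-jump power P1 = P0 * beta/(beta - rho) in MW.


P1/P0 = beta / (beta - rho)
P1/P0 = 0.0053 / (0.0053 - 0.00151) = 1.398417
P1 = 2 * 1.398417 = 2.7968 MW

2.7968


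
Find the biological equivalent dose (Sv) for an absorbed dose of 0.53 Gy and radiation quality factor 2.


H = D * Q
H = 0.53 * 2
H = 1.0600 Sv

1.0600


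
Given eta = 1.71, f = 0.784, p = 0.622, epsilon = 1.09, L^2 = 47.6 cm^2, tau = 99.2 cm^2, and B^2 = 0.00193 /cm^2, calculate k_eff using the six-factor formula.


k_inf = eta*f*p*eps = 1.71*0.784*0.622*1.09 = 0.9089271
P_TNL = 1/(1 + L^2*B^2) = 1/(1 + 47.6*0.00193) = 0.9158616
P_FNL = exp(-B^2*tau) = exp(-0.00193*99.2) = 0.8257560
k_eff = k_inf * P_TNL * P_FNL = 0.9089271 * 0.9158616 * 0.8257560
k_eff = 0.68740

0.68740


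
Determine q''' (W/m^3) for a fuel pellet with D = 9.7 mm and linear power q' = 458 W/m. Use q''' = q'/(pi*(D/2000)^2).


r = D / 2 / 1000 = 9.7 / 2 / 1000 = 0.00485 m
q''' = q' / (pi * r^2)
q''' = 458 / (pi * 0.00485^2)
q''' = 6.1977e+06 W/m^3

6.1977e+06


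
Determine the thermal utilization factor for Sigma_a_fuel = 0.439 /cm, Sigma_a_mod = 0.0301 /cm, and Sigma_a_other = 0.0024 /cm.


f = Sigma_a_fuel / (Sigma_a_fuel + Sigma_a_mod + Sigma_a_other)
f = 0.439 / (0.439 + 0.0301 + 0.0024)
f = 0.93107

0.93107


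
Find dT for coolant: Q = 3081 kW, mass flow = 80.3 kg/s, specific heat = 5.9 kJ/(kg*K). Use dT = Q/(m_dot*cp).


dT = Q / (m_dot * cp)
dT = 3081 / (80.3 * 5.9)
dT = 6.5032 C

6.5032


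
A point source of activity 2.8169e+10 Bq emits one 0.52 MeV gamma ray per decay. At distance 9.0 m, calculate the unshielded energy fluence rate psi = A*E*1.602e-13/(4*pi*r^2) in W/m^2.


psi = A * E * 1.602e-13 / (4*pi*r^2)
psi = 2.8169e+10 * 0.52 * 1.602e-13 / (4*pi*9.0^2)
psi = 2.3054e-06 W/m^2

2.3054e-06


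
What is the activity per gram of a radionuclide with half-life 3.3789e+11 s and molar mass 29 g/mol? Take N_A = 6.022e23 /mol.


lambda = ln(2) / t_half = ln(2) / 3.3789e+11 = 2.051399e-12 /s
SA = lambda * N_A / M
SA = 2.051399e-12 * 6.022e23 / 29
SA = 4.2598e+10 Bq/g

4.2598e+10


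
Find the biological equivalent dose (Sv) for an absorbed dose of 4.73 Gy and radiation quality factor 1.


H = D * Q
H = 4.73 * 1
H = 4.7300 Sv

4.7300


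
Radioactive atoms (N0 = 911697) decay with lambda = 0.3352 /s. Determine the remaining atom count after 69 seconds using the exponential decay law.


N = N0 * exp(-lambda * t)
N = 911697 * exp(-0.3352 * 69)
N = 8.2251e-05

8.2251e-05


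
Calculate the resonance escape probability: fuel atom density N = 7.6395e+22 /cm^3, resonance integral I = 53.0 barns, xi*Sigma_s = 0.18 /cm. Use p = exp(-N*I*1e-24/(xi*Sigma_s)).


p = exp(-N * I * 1e-24 / (xi*Sigma_s))
p = exp(-7.6395e+22 * 53.0 * 1e-24 / 0.18)
p = 1.7019e-10

1.7019e-10


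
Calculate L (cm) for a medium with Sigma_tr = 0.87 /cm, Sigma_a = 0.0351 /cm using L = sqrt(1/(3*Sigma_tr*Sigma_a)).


D = 1 / (3 * Sigma_tr) = 1 / (3 * 0.87) = 0.3831418 cm
L = sqrt(D / Sigma_a)
L = sqrt(0.3831418 / 0.0351)
L = 3.3039 cm

3.3039


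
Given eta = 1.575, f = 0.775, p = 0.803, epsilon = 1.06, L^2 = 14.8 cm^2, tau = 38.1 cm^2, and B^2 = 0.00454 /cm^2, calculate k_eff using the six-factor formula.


k_inf = eta*f*p*eps = 1.575*0.775*0.803*1.06 = 1.038972
P_TNL = 1/(1 + L^2*B^2) = 1/(1 + 14.8*0.00454) = 0.9370385
P_FNL = exp(-B^2*tau) = exp(-0.00454*38.1) = 0.8411595
k_eff = k_inf * P_TNL * P_FNL = 1.038972 * 0.9370385 * 0.8411595
k_eff = 0.81892

0.81892


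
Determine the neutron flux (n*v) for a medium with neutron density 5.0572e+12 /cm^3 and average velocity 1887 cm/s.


phi = n * v
phi = 5.0572e+12 * 1887
phi = 9.5429e+15 /cm^2/s

9.5429e+15


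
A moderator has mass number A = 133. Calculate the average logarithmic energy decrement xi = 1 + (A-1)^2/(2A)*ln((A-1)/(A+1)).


xi = 1 + (A-1)^2/(2A) * ln((A-1)/(A+1))
xi = 1 + (133-1)^2/(2*133) * ln((133-1)/(133 +1))
xi = 0.014962

0.014962


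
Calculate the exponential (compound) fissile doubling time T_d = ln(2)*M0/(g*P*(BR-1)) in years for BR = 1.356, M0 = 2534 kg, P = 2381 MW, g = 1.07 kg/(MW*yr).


Breeding gain G = BR - 1 = 1.356 - 1 = 0.356
Fissile production rate = g * P * G = 1.07 * 2381 * 0.356 = 906.97052 kg/yr
T_d = ln(2) * M0 / (g * P * G)
T_d = ln(2) * 2534 / 906.97052 = 1.9366 yr

1.9366


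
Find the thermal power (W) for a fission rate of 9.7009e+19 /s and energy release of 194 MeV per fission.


P = fission_rate * E_MeV * 1.602e-13
P = 9.7009e+19 * 194 * 1.602e-13
P = 3.0149e+09 W

3.0149e+09


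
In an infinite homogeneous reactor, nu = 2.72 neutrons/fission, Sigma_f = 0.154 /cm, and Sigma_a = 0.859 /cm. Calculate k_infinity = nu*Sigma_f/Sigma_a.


k_inf = nu * Sigma_f / Sigma_a
k_inf = 2.72 * 0.154 / 0.859
k_inf = 0.48764

0.48764


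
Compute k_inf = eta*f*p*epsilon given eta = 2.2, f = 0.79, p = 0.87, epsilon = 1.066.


k_inf = eta * f * p * epsilon
k_inf = 2.2 * 0.79 * 0.87 * 1.066
k_inf = 1.6119

1.6119


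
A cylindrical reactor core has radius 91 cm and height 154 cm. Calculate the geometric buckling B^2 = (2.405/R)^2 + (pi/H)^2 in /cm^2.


B^2 = (2.405/R)^2 + (pi/H)^2
B^2 = (2.405/91)^2 + (pi/154)^2
B^2 = 0.0011146 /cm^2

0.0011146


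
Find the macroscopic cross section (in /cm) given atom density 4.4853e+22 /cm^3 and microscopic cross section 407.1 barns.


Sigma = N * sigma_barns * 1e-24
Sigma = 4.4853e+22 * 407.1 * 1e-24
Sigma = 18.260 /cm

18.260


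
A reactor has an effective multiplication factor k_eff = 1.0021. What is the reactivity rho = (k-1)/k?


rho = (k_eff - 1) / k_eff
rho = (1.0021 - 1) / 1.0021
rho = 0.0020956

0.0020956


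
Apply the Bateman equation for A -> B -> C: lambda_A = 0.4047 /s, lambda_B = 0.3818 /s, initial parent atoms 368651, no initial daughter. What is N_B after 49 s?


N_B(t) = lambda_A * N_A0 / (lambda_B - lambda_A) * [exp(-lambda_A*t) - exp(-lambda_B*t)]
exp(-0.4047*49) = 2.442363e-09; exp(-0.3818*49) = 7.501221e-09
N_B = 0.4047 * 368651 / (0.3818 - 0.4047) * (2.442363e-09 - 7.501221e-09)
N_B = 0.032958

0.032958


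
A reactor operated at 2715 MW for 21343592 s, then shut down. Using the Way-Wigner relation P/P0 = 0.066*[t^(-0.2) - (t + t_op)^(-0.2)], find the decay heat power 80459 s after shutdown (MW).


P/P0 = 0.066 * [t^(-0.2) - (t + t_op)^(-0.2)]
P/P0 = 0.066 * [80459^(-0.2) - (80459 + 21343592)^(-0.2)]
P/P0 = 0.066 * [0.1044444 - 0.03418375] = 0.004637203
P = 2715 * 0.004637203 = 12.590 MW

12.590


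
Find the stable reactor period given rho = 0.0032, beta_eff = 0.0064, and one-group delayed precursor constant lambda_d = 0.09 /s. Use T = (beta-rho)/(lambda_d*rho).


T = (beta - rho) / (lambda_d * rho)
T = (0.0064 - 0.0032) / (0.09 * 0.0032)
T = 11.111 s

11.111


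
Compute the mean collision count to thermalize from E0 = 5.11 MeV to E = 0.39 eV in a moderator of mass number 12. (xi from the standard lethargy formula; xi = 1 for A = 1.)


xi = 1 + (A-1)^2/(2A)*ln((A-1)/(A+1)) = 0.1577690 (for A = 12)
n = ln(E0/E) / xi
n = ln(5.11e6 / 0.39) / 0.1577690
n = ln(1.310256e+07) / 0.1577690 = 103.88

103.88


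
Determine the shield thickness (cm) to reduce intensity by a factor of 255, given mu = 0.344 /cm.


x = ln(factor) / mu
x = ln(255) / 0.344
x = 16.108 cm

16.108


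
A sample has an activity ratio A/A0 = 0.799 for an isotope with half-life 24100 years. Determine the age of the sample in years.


lambda = ln(2) / t_half = ln(2) / 24100 = 2.876129e-05 /yr
t = -ln(A/A0) / lambda
t = -ln(0.799) / 2.876129e-05
t = 7802.0 yr

7802.0


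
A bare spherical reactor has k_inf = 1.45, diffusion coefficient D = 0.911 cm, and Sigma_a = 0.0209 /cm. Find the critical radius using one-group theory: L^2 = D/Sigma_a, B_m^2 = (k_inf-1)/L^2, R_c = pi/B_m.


L^2 = D / Sigma_a = 0.911 / 0.0209 = 43.58852 cm^2
B_m^2 = (k_inf - 1) / L^2 = (1.45 - 1) / 43.58852 = 0.01032382 /cm^2
For a bare sphere: B_g = pi/R, so R_c = pi / sqrt(B_m^2)
R_c = pi / sqrt(0.01032382) = 30.919 cm

30.919


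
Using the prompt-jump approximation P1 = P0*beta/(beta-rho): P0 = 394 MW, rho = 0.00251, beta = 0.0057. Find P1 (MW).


P1/P0 = beta / (beta - rho)
P1/P0 = 0.0057 / (0.0057 - 0.00251) = 1.786834
P1 = 394 * 1.786834 = 704.01 MW

704.01


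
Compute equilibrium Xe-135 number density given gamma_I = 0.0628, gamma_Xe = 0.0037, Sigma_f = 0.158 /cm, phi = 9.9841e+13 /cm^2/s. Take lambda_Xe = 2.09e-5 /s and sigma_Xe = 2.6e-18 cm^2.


Xe_eq = (gamma_I + gamma_Xe) * Sigma_f * phi / (lambda_Xe + sigma_Xe * phi)
Numerator = (0.0628 + 0.0037) * 0.158 * 9.9841e+13 = 1.049029e+12
Denominator = 2.09e-5 + 2.6e-18 * 9.9841e+13 = 2.804866e-04
Xe_eq = 1.049029e+12 / 2.804866e-04 = 3.7400e+15 /cm^3

3.7400e+15


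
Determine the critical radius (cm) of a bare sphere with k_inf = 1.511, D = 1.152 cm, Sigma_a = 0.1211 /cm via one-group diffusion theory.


L^2 = D / Sigma_a = 1.152 / 0.1211 = 9.512799 cm^2
B_m^2 = (k_inf - 1) / L^2 = (1.511 - 1) / 9.512799 = 0.05371710 /cm^2
For a bare sphere: B_g = pi/R, so R_c = pi / sqrt(B_m^2)
R_c = pi / sqrt(0.05371710) = 13.555 cm

13.555


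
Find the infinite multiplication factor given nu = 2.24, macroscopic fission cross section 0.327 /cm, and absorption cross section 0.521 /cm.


k_inf = nu * Sigma_f / Sigma_a
k_inf = 2.24 * 0.327 / 0.521
k_inf = 1.4059

1.4059


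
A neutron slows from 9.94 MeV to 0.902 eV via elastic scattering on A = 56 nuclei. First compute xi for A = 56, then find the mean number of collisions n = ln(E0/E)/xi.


xi = 1 + (A-1)^2/(2A)*ln((A-1)/(A+1)) = 0.03529286 (for A = 56)
n = ln(E0/E) / xi
n = ln(9.94e6 / 0.902) / 0.03529286
n = ln(1.101996e+07) / 0.03529286 = 459.45

459.45


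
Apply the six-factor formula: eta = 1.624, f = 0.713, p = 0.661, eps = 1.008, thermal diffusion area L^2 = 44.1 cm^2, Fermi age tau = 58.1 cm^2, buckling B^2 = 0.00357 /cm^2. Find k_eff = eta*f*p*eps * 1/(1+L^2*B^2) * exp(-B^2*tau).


k_inf = eta*f*p*eps = 1.624*0.713*0.661*1.008 = 0.7715029
P_TNL = 1/(1 + L^2*B^2) = 1/(1 + 44.1*0.00357) = 0.8639779
P_FNL = exp(-B^2*tau) = exp(-0.00357*58.1) = 0.8126807
k_eff = k_inf * P_TNL * P_FNL = 0.7715029 * 0.8639779 * 0.8126807
k_eff = 0.54170

0.54170


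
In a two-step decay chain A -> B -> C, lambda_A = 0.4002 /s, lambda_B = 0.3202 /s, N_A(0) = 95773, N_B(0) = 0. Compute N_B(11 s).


N_B(t) = lambda_A * N_A0 / (lambda_B - lambda_A) * [exp(-lambda_A*t) - exp(-lambda_B*t)]
exp(-0.4002*11) = 0.01225036; exp(-0.3202*11) = 0.02953439
N_B = 0.4002 * 95773 / (0.3202 - 0.4002) * (0.01225036 - 0.02953439)
N_B = 8280.9

8280.9


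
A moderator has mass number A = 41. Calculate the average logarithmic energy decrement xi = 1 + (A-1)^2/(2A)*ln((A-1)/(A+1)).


xi = 1 + (A-1)^2/(2A) * ln((A-1)/(A+1))
xi = 1 + (41-1)^2/(2*41) * ln((41-1)/(41 +1))
xi = 0.047997

0.047997


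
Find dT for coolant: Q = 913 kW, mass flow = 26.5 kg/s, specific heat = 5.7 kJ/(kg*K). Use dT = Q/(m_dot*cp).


dT = Q / (m_dot * cp)
dT = 913 / (26.5 * 5.7)
dT = 6.0444 C

6.0444


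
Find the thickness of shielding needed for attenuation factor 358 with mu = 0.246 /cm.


x = ln(factor) / mu
x = ln(358) / 0.246
x = 23.905 cm

23.905


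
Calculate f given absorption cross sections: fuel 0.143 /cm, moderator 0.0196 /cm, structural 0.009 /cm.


f = Sigma_a_fuel / (Sigma_a_fuel + Sigma_a_mod + Sigma_a_other)
f = 0.143 / (0.143 + 0.0196 + 0.009)
f = 0.83333

0.83333


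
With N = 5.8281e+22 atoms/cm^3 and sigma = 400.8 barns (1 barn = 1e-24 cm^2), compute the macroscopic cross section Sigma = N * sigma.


Sigma = N * sigma_barns * 1e-24
Sigma = 5.8281e+22 * 400.8 * 1e-24
Sigma = 23.359 /cm

23.359


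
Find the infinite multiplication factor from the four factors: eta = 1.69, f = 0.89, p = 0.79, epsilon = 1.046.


k_inf = eta * f * p * epsilon
k_inf = 1.69 * 0.89 * 0.79 * 1.046
k_inf = 1.2429

1.2429


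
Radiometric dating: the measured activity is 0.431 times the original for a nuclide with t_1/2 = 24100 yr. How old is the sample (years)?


lambda = ln(2) / t_half = ln(2) / 24100 = 2.876129e-05 /yr
t = -ln(A/A0) / lambda
t = -ln(0.431) / 2.876129e-05
t = 29263 yr

29263


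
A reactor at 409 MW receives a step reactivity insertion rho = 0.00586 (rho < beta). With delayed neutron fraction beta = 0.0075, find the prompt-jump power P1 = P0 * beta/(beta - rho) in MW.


P1/P0 = beta / (beta - rho)
P1/P0 = 0.0075 / (0.0075 - 0.00586) = 4.573171
P1 = 409 * 4.573171 = 1870.4 MW

1870.4


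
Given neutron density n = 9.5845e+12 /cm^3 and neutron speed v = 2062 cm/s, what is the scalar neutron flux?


phi = n * v
phi = 9.5845e+12 * 2062
phi = 1.9763e+16 /cm^2/s

1.9763e+16


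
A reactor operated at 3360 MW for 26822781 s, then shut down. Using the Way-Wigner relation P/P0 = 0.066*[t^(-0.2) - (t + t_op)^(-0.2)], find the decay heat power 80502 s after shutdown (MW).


P/P0 = 0.066 * [t^(-0.2) - (t + t_op)^(-0.2)]
P/P0 = 0.066 * [80502^(-0.2) - (80502 + 26822781)^(-0.2)]
P/P0 = 0.066 * [0.1044332 - 0.03266171] = 0.004736918
P = 3360 * 0.004736918 = 15.916 MW

15.916


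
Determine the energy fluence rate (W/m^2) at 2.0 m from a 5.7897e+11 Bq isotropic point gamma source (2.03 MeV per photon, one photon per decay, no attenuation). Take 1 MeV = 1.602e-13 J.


psi = A * E * 1.602e-13 / (4*pi*r^2)
psi = 5.7897e+11 * 2.03 * 1.602e-13 / (4*pi*2.0^2)
psi = 0.0037458 W/m^2

0.0037458


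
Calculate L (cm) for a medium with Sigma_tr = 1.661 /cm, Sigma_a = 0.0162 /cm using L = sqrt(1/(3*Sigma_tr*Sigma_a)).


D = 1 / (3 * Sigma_tr) = 1 / (3 * 1.661) = 0.2006823 cm
L = sqrt(D / Sigma_a)
L = sqrt(0.2006823 / 0.0162)
L = 3.5196 cm

3.5196


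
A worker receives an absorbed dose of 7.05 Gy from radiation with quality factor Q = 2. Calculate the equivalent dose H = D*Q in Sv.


H = D * Q
H = 7.05 * 2
H = 14.100 Sv

14.100


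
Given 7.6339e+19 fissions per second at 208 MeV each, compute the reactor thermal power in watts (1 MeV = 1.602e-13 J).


P = fission_rate * E_MeV * 1.602e-13
P = 7.6339e+19 * 208 * 1.602e-13
P = 2.5437e+09 W

2.5437e+09


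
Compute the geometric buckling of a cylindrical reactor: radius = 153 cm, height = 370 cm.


B^2 = (2.405/R)^2 + (pi/H)^2
B^2 = (2.405/153)^2 + (pi/370)^2
B^2 = 3.1918e-04 /cm^2

3.1918e-04


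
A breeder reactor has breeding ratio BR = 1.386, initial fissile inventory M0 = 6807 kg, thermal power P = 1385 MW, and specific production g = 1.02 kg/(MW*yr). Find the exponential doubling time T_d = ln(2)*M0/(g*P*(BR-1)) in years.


Breeding gain G = BR - 1 = 1.386 - 1 = 0.386
Fissile production rate = g * P * G = 1.02 * 1385 * 0.386 = 545.3022 kg/yr
T_d = ln(2) * M0 / (g * P * G)
T_d = ln(2) * 6807 / 545.3022 = 8.6525 yr

8.6525


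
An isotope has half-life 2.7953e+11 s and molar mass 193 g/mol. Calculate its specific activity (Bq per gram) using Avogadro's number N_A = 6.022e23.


lambda = ln(2) / t_half = ln(2) / 2.7953e+11 = 2.479688e-12 /s
SA = lambda * N_A / M
SA = 2.479688e-12 * 6.022e23 / 193
SA = 7.7371e+09 Bq/g

7.7371e+09


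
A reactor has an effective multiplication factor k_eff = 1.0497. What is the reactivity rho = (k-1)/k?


rho = (k_eff - 1) / k_eff
rho = (1.0497 - 1) / 1.0497
rho = 0.047347

0.047347


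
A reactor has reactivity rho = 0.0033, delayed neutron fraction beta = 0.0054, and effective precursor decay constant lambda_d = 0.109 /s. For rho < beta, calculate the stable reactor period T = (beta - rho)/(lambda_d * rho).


T = (beta - rho) / (lambda_d * rho)
T = (0.0054 - 0.0033) / (0.109 * 0.0033)
T = 5.8382 s

5.8382


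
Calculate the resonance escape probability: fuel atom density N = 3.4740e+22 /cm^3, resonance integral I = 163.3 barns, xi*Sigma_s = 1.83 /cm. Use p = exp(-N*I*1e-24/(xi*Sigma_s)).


p = exp(-N * I * 1e-24 / (xi*Sigma_s))
p = exp(-3.4740e+22 * 163.3 * 1e-24 / 1.83)
p = 0.045048

0.045048


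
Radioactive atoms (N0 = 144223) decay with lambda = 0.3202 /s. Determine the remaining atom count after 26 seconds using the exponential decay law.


N = N0 * exp(-lambda * t)
N = 144223 * exp(-0.3202 * 26)
N = 34.950

34.950


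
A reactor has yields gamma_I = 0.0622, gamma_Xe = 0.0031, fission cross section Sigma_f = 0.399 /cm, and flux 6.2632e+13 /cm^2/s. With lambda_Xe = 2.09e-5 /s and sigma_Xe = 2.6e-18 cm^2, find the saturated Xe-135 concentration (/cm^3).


Xe_eq = (gamma_I + gamma_Xe) * Sigma_f * phi / (lambda_Xe + sigma_Xe * phi)
Numerator = (0.0622 + 0.0031) * 0.399 * 6.2632e+13 = 1.631858e+12
Denominator = 2.09e-5 + 2.6e-18 * 6.2632e+13 = 1.837432e-04
Xe_eq = 1.631858e+12 / 1.837432e-04 = 8.8812e+15 /cm^3

8.8812e+15


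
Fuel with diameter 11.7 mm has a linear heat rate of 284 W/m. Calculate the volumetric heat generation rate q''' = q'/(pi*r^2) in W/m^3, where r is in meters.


r = D / 2 / 1000 = 11.7 / 2 / 1000 = 0.00585 m
q''' = q' / (pi * r^2)
q''' = 284 / (pi * 0.00585^2)
q''' = 2.6415e+06 W/m^3

2.6415e+06


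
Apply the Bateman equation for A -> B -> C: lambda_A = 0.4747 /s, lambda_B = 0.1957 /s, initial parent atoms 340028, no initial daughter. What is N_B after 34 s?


N_B(t) = lambda_A * N_A0 / (lambda_B - lambda_A) * [exp(-lambda_A*t) - exp(-lambda_B*t)]
exp(-0.4747*34) = 9.785295e-08; exp(-0.1957*34) = 0.001289114
N_B = 0.4747 * 340028 / (0.1957 - 0.4747) * (9.785295e-08 - 0.001289114)
N_B = 745.74

745.74


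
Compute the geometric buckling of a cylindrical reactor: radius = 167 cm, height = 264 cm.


B^2 = (2.405/R)^2 + (pi/H)^2
B^2 = (2.405/167)^2 + (pi/264)^2
B^2 = 3.4900e-04 /cm^2

3.4900e-04


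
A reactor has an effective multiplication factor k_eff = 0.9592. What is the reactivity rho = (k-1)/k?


rho = (k_eff - 1) / k_eff
rho = (0.9592 - 1) / 0.9592
rho = -0.042535

-0.042535


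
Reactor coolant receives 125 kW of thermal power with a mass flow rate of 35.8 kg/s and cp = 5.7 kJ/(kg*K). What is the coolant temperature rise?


dT = Q / (m_dot * cp)
dT = 125 / (35.8 * 5.7)
dT = 0.61256 C

0.61256


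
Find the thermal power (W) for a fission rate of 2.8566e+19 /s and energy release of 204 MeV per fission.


P = fission_rate * E_MeV * 1.602e-13
P = 2.8566e+19 * 204 * 1.602e-13
P = 9.3356e+08 W

9.3356e+08


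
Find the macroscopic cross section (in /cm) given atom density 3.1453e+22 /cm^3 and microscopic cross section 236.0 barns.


Sigma = N * sigma_barns * 1e-24
Sigma = 3.1453e+22 * 236.0 * 1e-24
Sigma = 7.4229 /cm

7.4229


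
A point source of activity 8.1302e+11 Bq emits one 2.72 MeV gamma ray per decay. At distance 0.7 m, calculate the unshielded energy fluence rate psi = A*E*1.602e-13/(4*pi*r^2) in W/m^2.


psi = A * E * 1.602e-13 / (4*pi*r^2)
psi = 8.1302e+11 * 2.72 * 1.602e-13 / (4*pi*0.7^2)
psi = 0.057534 W/m^2

0.057534


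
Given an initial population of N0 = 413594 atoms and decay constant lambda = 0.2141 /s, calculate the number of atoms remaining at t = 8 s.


N = N0 * exp(-lambda * t)
N = 413594 * exp(-0.2141 * 8)
N = 74596

74596


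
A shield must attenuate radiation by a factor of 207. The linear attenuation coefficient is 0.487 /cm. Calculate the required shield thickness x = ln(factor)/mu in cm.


x = ln(factor) / mu
x = ln(207) / 0.487
x = 10.950 cm

10.950


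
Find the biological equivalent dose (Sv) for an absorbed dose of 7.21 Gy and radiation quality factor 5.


H = D * Q
H = 7.21 * 5
H = 36.050 Sv

36.050


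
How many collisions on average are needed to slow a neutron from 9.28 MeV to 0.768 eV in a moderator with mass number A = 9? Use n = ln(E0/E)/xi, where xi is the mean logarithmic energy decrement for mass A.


xi = 1 + (A-1)^2/(2A)*ln((A-1)/(A+1)) = 0.2066007 (for A = 9)
n = ln(E0/E) / xi
n = ln(9.28e6 / 0.768) / 0.2066007
n = ln(1.208333e+07) / 0.2066007 = 78.932

78.932


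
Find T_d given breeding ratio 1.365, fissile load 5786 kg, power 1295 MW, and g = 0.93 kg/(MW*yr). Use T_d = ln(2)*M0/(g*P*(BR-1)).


Breeding gain G = BR - 1 = 1.365 - 1 = 0.365
Fissile production rate = g * P * G = 0.93 * 1295 * 0.365 = 439.58775 kg/yr
T_d = ln(2) * M0 / (g * P * G)
T_d = ln(2) * 5786 / 439.58775 = 9.1234 yr

9.1234


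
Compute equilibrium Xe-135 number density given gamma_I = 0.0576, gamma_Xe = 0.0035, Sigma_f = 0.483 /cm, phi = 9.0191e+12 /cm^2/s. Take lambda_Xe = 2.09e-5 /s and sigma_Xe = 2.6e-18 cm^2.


Xe_eq = (gamma_I + gamma_Xe) * Sigma_f * phi / (lambda_Xe + sigma_Xe * phi)
Numerator = (0.0576 + 0.0035) * 0.483 * 9.0191e+12 = 2.661654e+11
Denominator = 2.09e-5 + 2.6e-18 * 9.0191e+12 = 4.434966e-05
Xe_eq = 2.661654e+11 / 4.434966e-05 = 6.0015e+15 /cm^3

6.0015e+15


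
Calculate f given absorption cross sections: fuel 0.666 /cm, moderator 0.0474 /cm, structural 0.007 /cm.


f = Sigma_a_fuel / (Sigma_a_fuel + Sigma_a_mod + Sigma_a_other)
f = 0.666 / (0.666 + 0.0474 + 0.007)
f = 0.92449

0.92449


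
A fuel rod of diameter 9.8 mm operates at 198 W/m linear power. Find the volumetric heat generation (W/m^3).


r = D / 2 / 1000 = 9.8 / 2 / 1000 = 0.0049 m
q''' = q' / (pi * r^2)
q''' = 198 / (pi * 0.0049^2)
q''' = 2.6250e+06 W/m^3

2.6250e+06


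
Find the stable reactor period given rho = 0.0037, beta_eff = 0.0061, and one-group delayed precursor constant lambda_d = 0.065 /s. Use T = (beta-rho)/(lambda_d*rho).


T = (beta - rho) / (lambda_d * rho)
T = (0.0061 - 0.0037) / (0.065 * 0.0037)
T = 9.9792 s

9.9792


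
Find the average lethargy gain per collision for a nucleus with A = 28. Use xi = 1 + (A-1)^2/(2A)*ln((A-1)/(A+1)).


xi = 1 + (A-1)^2/(2A) * ln((A-1)/(A+1))
xi = 1 + (28-1)^2/(2*28) * ln((28-1)/(28 +1))
xi = 0.069757

0.069757


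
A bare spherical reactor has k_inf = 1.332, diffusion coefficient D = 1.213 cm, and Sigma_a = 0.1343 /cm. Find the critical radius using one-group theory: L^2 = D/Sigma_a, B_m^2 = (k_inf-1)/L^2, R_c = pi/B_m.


L^2 = D / Sigma_a = 1.213 / 0.1343 = 9.032018 cm^2
B_m^2 = (k_inf - 1) / L^2 = (1.332 - 1) / 9.032018 = 0.03675812 /cm^2
For a bare sphere: B_g = pi/R, so R_c = pi / sqrt(B_m^2)
R_c = pi / sqrt(0.03675812) = 16.386 cm

16.386


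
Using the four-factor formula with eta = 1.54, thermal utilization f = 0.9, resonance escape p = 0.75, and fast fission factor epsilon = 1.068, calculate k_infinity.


k_inf = eta * f * p * epsilon
k_inf = 1.54 * 0.9 * 0.75 * 1.068
k_inf = 1.1102

1.1102


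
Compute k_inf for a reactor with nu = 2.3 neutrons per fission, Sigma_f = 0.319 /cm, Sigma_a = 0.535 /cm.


k_inf = nu * Sigma_f / Sigma_a
k_inf = 2.3 * 0.319 / 0.535
k_inf = 1.3714

1.3714


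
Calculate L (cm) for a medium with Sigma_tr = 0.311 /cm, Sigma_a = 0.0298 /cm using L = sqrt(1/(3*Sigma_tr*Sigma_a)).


D = 1 / (3 * Sigma_tr) = 1 / (3 * 0.311) = 1.071811 cm
L = sqrt(D / Sigma_a)
L = sqrt(1.071811 / 0.0298)
L = 5.9972 cm

5.9972


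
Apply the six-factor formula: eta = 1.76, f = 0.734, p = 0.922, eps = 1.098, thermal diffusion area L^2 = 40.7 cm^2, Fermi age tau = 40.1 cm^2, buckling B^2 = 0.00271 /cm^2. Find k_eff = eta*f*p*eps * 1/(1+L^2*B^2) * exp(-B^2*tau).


k_inf = eta*f*p*eps = 1.76*0.734*0.922*1.098 = 1.307802
P_TNL = 1/(1 + L^2*B^2) = 1/(1 + 40.7*0.00271) = 0.9006599
P_FNL = exp(-B^2*tau) = exp(-0.00271*40.1) = 0.8970255
k_eff = k_inf * P_TNL * P_FNL = 1.307802 * 0.9006599 * 0.8970255
k_eff = 1.0566

1.0566


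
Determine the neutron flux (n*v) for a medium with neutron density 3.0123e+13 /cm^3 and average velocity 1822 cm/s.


phi = n * v
phi = 3.0123e+13 * 1822
phi = 5.4884e+16 /cm^2/s

5.4884e+16


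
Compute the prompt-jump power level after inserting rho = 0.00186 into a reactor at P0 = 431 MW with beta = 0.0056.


P1/P0 = beta / (beta - rho)
P1/P0 = 0.0056 / (0.0056 - 0.00186) = 1.497326
P1 = 431 * 1.497326 = 645.35 MW

645.35


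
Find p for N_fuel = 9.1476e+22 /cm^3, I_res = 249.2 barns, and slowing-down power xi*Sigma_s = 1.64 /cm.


p = exp(-N * I * 1e-24 / (xi*Sigma_s))
p = exp(-9.1476e+22 * 249.2 * 1e-24 / 1.64)
p = 9.1908e-07

9.1908e-07


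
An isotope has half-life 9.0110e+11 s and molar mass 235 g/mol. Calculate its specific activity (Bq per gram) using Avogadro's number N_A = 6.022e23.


lambda = ln(2) / t_half = ln(2) / 9.0110e+11 = 7.692234e-13 /s
SA = lambda * N_A / M
SA = 7.692234e-13 * 6.022e23 / 235
SA = 1.9712e+09 Bq/g

1.9712e+09


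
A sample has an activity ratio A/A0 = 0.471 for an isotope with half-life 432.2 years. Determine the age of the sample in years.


lambda = ln(2) / t_half = ln(2) / 432.2 = 0.001603765 /yr
t = -ln(A/A0) / lambda
t = -ln(0.471) / 0.001603765
t = 469.46 yr

469.46


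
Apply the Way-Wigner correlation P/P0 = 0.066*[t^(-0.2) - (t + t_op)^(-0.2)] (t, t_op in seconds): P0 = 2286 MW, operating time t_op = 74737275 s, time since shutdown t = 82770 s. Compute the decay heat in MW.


P/P0 = 0.066 * [t^(-0.2) - (t + t_op)^(-0.2)]
P/P0 = 0.066 * [82770^(-0.2) - (82770 + 74737275)^(-0.2)]
P/P0 = 0.066 * [0.1038545 - 0.02661929] = 0.005097524
P = 2286 * 0.005097524 = 11.653 MW

11.653


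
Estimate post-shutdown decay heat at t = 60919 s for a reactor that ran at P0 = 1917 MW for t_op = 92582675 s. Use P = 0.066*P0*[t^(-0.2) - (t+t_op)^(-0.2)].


P/P0 = 0.066 * [t^(-0.2) - (t + t_op)^(-0.2)]
P/P0 = 0.066 * [60919^(-0.2) - (60919 + 92582675)^(-0.2)]
P/P0 = 0.066 * [0.1104204 - 0.02550568] = 0.005604372
P = 1917 * 0.005604372 = 10.744 MW

10.744


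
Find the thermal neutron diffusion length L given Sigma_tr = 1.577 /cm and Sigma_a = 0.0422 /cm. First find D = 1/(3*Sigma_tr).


D = 1 / (3 * Sigma_tr) = 1 / (3 * 1.577) = 0.2113718 cm
L = sqrt(D / Sigma_a)
L = sqrt(0.2113718 / 0.0422)
L = 2.2380 cm

2.2380


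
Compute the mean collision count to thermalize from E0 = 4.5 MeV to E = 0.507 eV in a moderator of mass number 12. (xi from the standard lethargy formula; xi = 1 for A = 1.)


xi = 1 + (A-1)^2/(2A)*ln((A-1)/(A+1)) = 0.1577690 (for A = 12)
n = ln(E0/E) / xi
n = ln(4.5e6 / 0.507) / 0.1577690
n = ln(8.875740e+06) / 0.1577690 = 101.41

101.41


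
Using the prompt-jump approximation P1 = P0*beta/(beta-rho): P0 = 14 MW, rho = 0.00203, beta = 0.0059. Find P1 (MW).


P1/P0 = beta / (beta - rho)
P1/P0 = 0.0059 / (0.0059 - 0.00203) = 1.524548
P1 = 14 * 1.524548 = 21.344 MW

21.344


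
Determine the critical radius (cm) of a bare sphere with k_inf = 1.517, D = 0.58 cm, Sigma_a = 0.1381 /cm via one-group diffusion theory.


L^2 = D / Sigma_a = 0.58 / 0.1381 = 4.199855 cm^2
B_m^2 = (k_inf - 1) / L^2 = (1.517 - 1) / 4.199855 = 0.1230995 /cm^2
For a bare sphere: B_g = pi/R, so R_c = pi / sqrt(B_m^2)
R_c = pi / sqrt(0.1230995) = 8.9541 cm

8.9541


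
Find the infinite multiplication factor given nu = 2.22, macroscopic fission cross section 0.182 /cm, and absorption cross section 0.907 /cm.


k_inf = nu * Sigma_f / Sigma_a
k_inf = 2.22 * 0.182 / 0.907
k_inf = 0.44547

0.44547


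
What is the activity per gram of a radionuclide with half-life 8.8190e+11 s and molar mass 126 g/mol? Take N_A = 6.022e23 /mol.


lambda = ln(2) / t_half = ln(2) / 8.8190e+11 = 7.859703e-13 /s
SA = lambda * N_A / M
SA = 7.859703e-13 * 6.022e23 / 126
SA = 3.7564e+09 Bq/g

3.7564e+09


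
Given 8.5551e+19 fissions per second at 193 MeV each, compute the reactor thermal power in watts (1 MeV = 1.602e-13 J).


P = fission_rate * E_MeV * 1.602e-13
P = 8.5551e+19 * 193 * 1.602e-13
P = 2.6451e+09 W

2.6451e+09


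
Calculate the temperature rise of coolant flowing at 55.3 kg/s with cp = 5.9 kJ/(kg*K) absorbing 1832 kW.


dT = Q / (m_dot * cp)
dT = 1832 / (55.3 * 5.9)
dT = 5.6150 C

5.6150


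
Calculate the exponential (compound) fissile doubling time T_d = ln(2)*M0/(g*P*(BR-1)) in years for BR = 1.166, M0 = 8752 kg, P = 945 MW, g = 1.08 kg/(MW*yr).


Breeding gain G = BR - 1 = 1.166 - 1 = 0.166
Fissile production rate = g * P * G = 1.08 * 945 * 0.166 = 169.4196 kg/yr
T_d = ln(2) * M0 / (g * P * G)
T_d = ln(2) * 8752 / 169.4196 = 35.807 yr

35.807


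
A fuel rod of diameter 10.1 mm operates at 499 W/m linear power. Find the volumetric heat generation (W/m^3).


r = D / 2 / 1000 = 10.1 / 2 / 1000 = 0.00505 m
q''' = q' / (pi * r^2)
q''' = 499 / (pi * 0.00505^2)
q''' = 6.2283e+06 W/m^3

6.2283e+06


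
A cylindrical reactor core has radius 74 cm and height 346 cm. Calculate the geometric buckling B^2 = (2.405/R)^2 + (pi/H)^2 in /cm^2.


B^2 = (2.405/R)^2 + (pi/H)^2
B^2 = (2.405/74)^2 + (pi/346)^2
B^2 = 0.0011387 /cm^2

0.0011387


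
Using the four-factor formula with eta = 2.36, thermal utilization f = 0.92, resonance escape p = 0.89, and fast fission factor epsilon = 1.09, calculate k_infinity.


k_inf = eta * f * p * epsilon
k_inf = 2.36 * 0.92 * 0.89 * 1.09
k_inf = 2.1063

2.1063


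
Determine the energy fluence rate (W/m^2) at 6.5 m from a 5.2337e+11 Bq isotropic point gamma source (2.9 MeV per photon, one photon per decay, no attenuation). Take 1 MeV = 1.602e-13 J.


psi = A * E * 1.602e-13 / (4*pi*r^2)
psi = 5.2337e+11 * 2.9 * 1.602e-13 / (4*pi*6.5^2)
psi = 4.5797e-04 W/m^2

4.5797e-04


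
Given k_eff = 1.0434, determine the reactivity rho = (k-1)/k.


rho = (k_eff - 1) / k_eff
rho = (1.0434 - 1) / 1.0434
rho = 0.041595

0.041595


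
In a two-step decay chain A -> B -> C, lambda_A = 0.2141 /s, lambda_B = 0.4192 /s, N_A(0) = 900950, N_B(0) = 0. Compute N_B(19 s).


N_B(t) = lambda_A * N_A0 / (lambda_B - lambda_A) * [exp(-lambda_A*t) - exp(-lambda_B*t)]
exp(-0.2141*19) = 0.01711329; exp(-0.4192*19) = 3.474812e-04
N_B = 0.2141 * 900950 / (0.4192 - 0.2141) * (0.01711329 - 3.474812e-04)
N_B = 15768

15768


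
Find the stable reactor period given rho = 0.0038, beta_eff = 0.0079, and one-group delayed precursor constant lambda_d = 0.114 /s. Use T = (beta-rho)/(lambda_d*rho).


T = (beta - rho) / (lambda_d * rho)
T = (0.0079 - 0.0038) / (0.114 * 0.0038)
T = 9.4645 s

9.4645


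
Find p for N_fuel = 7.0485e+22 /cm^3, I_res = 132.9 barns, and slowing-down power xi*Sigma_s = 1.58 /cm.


p = exp(-N * I * 1e-24 / (xi*Sigma_s))
p = exp(-7.0485e+22 * 132.9 * 1e-24 / 1.58)
p = 0.0026618

0.0026618


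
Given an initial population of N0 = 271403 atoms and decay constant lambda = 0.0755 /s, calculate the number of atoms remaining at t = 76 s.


N = N0 * exp(-lambda * t)
N = 271403 * exp(-0.0755 * 76)
N = 874.24

874.24


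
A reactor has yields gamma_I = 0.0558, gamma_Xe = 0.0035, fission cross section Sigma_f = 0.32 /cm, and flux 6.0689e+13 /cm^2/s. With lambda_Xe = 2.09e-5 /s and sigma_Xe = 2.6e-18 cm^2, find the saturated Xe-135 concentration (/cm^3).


Xe_eq = (gamma_I + gamma_Xe) * Sigma_f * phi / (lambda_Xe + sigma_Xe * phi)
Numerator = (0.0558 + 0.0035) * 0.32 * 6.0689e+13 = 1.151634e+12
Denominator = 2.09e-5 + 2.6e-18 * 6.0689e+13 = 1.786914e-04
Xe_eq = 1.151634e+12 / 1.786914e-04 = 6.4448e+15 /cm^3

6.4448e+15


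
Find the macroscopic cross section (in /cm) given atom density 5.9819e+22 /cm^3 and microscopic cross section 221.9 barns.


Sigma = N * sigma_barns * 1e-24
Sigma = 5.9819e+22 * 221.9 * 1e-24
Sigma = 13.274 /cm

13.274


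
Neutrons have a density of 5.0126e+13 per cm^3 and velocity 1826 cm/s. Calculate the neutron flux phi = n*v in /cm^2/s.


phi = n * v
phi = 5.0126e+13 * 1826
phi = 9.1530e+16 /cm^2/s

9.1530e+16


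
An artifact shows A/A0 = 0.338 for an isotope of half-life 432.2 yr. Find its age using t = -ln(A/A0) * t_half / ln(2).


lambda = ln(2) / t_half = ln(2) / 432.2 = 0.001603765 /yr
t = -ln(A/A0) / lambda
t = -ln(0.338) / 0.001603765
t = 676.35 yr

676.35


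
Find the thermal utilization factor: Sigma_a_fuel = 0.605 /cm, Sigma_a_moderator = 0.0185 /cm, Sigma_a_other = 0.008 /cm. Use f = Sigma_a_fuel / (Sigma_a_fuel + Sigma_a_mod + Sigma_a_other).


f = Sigma_a_fuel / (Sigma_a_fuel + Sigma_a_mod + Sigma_a_other)
f = 0.605 / (0.605 + 0.0185 + 0.008)
f = 0.95804

0.95804
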